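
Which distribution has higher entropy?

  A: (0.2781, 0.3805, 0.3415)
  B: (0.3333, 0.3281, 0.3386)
B

Both distributions are close to uniform, making this a harder comparison.

H(A) = 1.5732 bits
H(B) = 1.5848 bits

The distribution closer to uniform has higher entropy.
Answer: B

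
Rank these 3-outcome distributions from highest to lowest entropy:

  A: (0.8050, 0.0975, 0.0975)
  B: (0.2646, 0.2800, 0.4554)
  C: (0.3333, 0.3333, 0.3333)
C > B > A

Key insight: Entropy is maximized by uniform distributions and minimized by concentrated distributions.

- Uniform distributions have maximum entropy log₂(3) = 1.5850 bits
- The more "peaked" or concentrated a distribution, the lower its entropy

Entropies:
  H(A) = 0.9068 bits
  H(B) = 1.5386 bits
  H(C) = 1.5850 bits

Ranking: C > B > A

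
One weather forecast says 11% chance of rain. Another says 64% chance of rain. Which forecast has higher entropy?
64% forecast

Treat each forecast as a Bernoulli distribution. Binary entropy is maximized at p=0.5 and falls off symmetrically toward 0 or 1. The 64% forecast is closer to 50%, so it is more uncertain. H(11%) ≈ 0.500 bits, H(64%) ≈ 0.943 bits.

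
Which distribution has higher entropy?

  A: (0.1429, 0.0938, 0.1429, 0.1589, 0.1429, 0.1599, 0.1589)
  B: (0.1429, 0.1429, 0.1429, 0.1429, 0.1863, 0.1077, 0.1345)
B

Both distributions are close to uniform, making this a harder comparison.

H(A) = 2.7896 bits
H(B) = 2.7915 bits

The distribution closer to uniform has higher entropy.
Answer: B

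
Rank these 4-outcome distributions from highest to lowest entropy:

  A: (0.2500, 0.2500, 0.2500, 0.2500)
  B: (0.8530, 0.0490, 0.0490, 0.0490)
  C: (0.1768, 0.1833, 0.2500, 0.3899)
A > C > B

Key insight: Entropy is maximized by uniform distributions and minimized by concentrated distributions.

- Uniform distributions have maximum entropy log₂(4) = 2.0000 bits
- The more "peaked" or concentrated a distribution, the lower its entropy

Entropies:
  H(A) = 2.0000 bits
  H(B) = 0.8353 bits
  H(C) = 1.9205 bits

Ranking: A > C > B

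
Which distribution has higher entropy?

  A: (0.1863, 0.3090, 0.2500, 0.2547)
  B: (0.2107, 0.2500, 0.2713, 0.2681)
B

Both distributions are close to uniform, making this a harder comparison.

H(A) = 1.9778 bits
H(B) = 1.9931 bits

The distribution closer to uniform has higher entropy.
Answer: B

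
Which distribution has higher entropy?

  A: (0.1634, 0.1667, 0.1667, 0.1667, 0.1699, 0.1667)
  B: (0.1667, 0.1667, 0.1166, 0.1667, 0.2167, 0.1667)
A

Both distributions are close to uniform, making this a harder comparison.

H(A) = 2.5849 bits
H(B) = 2.5629 bits

The distribution closer to uniform has higher entropy.
Answer: A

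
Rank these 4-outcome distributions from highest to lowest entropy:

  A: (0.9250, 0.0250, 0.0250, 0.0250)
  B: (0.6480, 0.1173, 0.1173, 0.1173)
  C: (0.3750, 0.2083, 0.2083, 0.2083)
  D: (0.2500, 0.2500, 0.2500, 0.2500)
D > C > B > A

Key insight: Entropy is maximized by uniform distributions and minimized by concentrated distributions.

Entropies:
  H(A) = 0.5032 bits
  H(B) = 1.4937 bits
  H(C) = 1.9450 bits
  H(D) = 2.0000 bits

Ranking: D > C > B > A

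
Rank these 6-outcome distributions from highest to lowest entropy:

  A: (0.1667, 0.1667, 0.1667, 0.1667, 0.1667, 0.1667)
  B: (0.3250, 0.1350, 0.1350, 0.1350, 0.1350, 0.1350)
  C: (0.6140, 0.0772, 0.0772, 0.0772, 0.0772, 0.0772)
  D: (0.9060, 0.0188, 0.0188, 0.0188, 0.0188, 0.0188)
A > B > C > D

Key insight: Entropy is maximized by uniform distributions and minimized by concentrated distributions.

Entropies:
  H(A) = 2.5850 bits
  H(B) = 2.4770 bits
  H(C) = 1.8584 bits
  H(D) = 0.6679 bits

Ranking: A > B > C > D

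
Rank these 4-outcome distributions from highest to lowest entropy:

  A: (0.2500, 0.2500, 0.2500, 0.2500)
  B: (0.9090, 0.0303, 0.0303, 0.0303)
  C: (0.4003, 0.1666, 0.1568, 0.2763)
A > C > B

Key insight: Entropy is maximized by uniform distributions and minimized by concentrated distributions.

- Uniform distributions have maximum entropy log₂(4) = 2.0000 bits
- The more "peaked" or concentrated a distribution, the lower its entropy

Entropies:
  H(A) = 2.0000 bits
  H(B) = 0.5840 bits
  H(C) = 1.8913 bits

Ranking: A > C > B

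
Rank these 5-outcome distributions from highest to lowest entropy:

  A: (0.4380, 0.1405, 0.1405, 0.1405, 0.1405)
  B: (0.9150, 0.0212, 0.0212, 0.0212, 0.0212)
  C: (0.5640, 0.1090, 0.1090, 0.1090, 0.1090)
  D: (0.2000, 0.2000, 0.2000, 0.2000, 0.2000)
D > A > C > B

Key insight: Entropy is maximized by uniform distributions and minimized by concentrated distributions.

Entropies:
  H(A) = 2.1129 bits
  H(B) = 0.5896 bits
  H(C) = 1.8601 bits
  H(D) = 2.3219 bits

Ranking: D > A > C > B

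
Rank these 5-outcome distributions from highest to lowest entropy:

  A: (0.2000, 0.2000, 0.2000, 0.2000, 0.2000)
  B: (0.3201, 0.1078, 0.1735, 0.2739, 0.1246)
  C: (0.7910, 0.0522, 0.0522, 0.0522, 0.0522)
A > B > C

Key insight: Entropy is maximized by uniform distributions and minimized by concentrated distributions.

- Uniform distributions have maximum entropy log₂(5) = 2.3219 bits
- The more "peaked" or concentrated a distribution, the lower its entropy

Entropies:
  H(A) = 2.3219 bits
  H(B) = 2.1971 bits
  H(C) = 1.1576 bits

Ranking: A > B > C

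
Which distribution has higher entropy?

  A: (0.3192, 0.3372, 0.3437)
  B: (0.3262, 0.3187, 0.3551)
A

Both distributions are close to uniform, making this a harder comparison.

H(A) = 1.5843 bits
H(B) = 1.5834 bits

The distribution closer to uniform has higher entropy.
Answer: A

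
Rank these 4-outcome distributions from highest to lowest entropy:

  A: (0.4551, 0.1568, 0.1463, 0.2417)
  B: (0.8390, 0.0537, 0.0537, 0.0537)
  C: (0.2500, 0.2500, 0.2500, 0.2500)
C > A > B

Key insight: Entropy is maximized by uniform distributions and minimized by concentrated distributions.

- Uniform distributions have maximum entropy log₂(4) = 2.0000 bits
- The more "peaked" or concentrated a distribution, the lower its entropy

Entropies:
  H(A) = 1.8369 bits
  H(B) = 0.8919 bits
  H(C) = 2.0000 bits

Ranking: C > A > B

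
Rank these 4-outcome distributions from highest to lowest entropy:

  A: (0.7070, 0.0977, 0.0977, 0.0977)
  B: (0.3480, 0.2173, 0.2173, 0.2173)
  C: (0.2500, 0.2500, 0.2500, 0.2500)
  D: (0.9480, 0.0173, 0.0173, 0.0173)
C > B > A > D

Key insight: Entropy is maximized by uniform distributions and minimized by concentrated distributions.

Entropies:
  H(A) = 1.3370 bits
  H(B) = 1.9657 bits
  H(C) = 2.0000 bits
  H(D) = 0.3773 bits

Ranking: C > B > A > D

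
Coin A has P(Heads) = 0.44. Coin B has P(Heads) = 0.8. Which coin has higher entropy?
A

For binary distributions, entropy is maximized at p=0.5 and decreases as p moves toward 0 or 1.

H(A) = H(0.44) = 0.9896 bits
H(B) = H(0.8) = 0.7219 bits

Distribution A (p=0.44) is closer to uniform (p=0.5), so it has higher entropy.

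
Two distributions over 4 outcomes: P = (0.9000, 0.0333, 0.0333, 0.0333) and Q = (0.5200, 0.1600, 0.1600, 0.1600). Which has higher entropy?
Q

P is highly concentrated on one outcome (90%), making it nearly deterministic. Q spreads its mass more evenly (max 52%). The more spread-out distribution has higher entropy: H(P) ≈ 0.627 bits, H(Q) ≈ 1.760 bits.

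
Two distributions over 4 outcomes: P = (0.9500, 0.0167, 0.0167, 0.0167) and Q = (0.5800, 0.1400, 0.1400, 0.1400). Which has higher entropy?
Q

P is highly concentrated on one outcome (95%), making it nearly deterministic. Q spreads its mass more evenly (max 58%). The more spread-out distribution has higher entropy: H(P) ≈ 0.366 bits, H(Q) ≈ 1.647 bits.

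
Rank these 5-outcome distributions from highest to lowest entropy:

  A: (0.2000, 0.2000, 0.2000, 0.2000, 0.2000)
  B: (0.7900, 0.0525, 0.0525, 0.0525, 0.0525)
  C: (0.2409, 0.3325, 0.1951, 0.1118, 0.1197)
A > C > B

Key insight: Entropy is maximized by uniform distributions and minimized by concentrated distributions.

- Uniform distributions have maximum entropy log₂(5) = 2.3219 bits
- The more "peaked" or concentrated a distribution, the lower its entropy

Entropies:
  H(A) = 2.3219 bits
  H(B) = 1.1615 bits
  H(C) = 2.2028 bits

Ranking: A > C > B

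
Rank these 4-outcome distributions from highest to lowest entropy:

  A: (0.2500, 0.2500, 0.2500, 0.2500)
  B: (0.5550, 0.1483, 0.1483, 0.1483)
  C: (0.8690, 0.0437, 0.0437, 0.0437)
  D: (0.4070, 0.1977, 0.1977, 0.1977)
A > D > B > C

Key insight: Entropy is maximized by uniform distributions and minimized by concentrated distributions.

Entropies:
  H(A) = 2.0000 bits
  H(B) = 1.6966 bits
  H(C) = 0.7678 bits
  H(D) = 1.9148 bits

Ranking: A > D > B > C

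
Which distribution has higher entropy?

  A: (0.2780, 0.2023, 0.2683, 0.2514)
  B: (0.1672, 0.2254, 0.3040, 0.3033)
A

Both distributions are close to uniform, making this a harder comparison.

H(A) = 1.9899 bits
H(B) = 1.9602 bits

The distribution closer to uniform has higher entropy.
Answer: A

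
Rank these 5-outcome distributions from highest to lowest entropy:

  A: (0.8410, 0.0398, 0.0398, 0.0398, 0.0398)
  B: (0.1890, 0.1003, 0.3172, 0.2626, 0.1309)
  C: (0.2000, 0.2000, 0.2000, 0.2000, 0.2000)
C > B > A

Key insight: Entropy is maximized by uniform distributions and minimized by concentrated distributions.

- Uniform distributions have maximum entropy log₂(5) = 2.3219 bits
- The more "peaked" or concentrated a distribution, the lower its entropy

Entropies:
  H(A) = 0.9499 bits
  H(B) = 2.2030 bits
  H(C) = 2.3219 bits

Ranking: C > B > A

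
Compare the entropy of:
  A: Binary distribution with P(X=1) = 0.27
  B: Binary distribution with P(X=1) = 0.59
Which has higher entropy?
B

For binary distributions, entropy is maximized at p=0.5 and decreases as p moves toward 0 or 1.

H(A) = H(0.27) = 0.8415 bits
H(B) = H(0.59) = 0.9765 bits

Distribution B (p=0.59) is closer to uniform (p=0.5), so it has higher entropy.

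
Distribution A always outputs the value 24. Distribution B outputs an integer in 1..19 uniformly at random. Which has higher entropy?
B

A is deterministic, so H(A) = 0. B is uniform over 19 outcomes, so H(B) = log₂(19) = 4.248 bits. Any distribution with genuine randomness has higher entropy than a deterministic one.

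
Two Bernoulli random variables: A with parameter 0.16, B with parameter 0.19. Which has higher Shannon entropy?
B

For binary distributions, entropy is maximized at p=0.5 and decreases as p moves toward 0 or 1.

H(A) = H(0.16) = 0.6343 bits
H(B) = H(0.19) = 0.7015 bits

Distribution B (p=0.19) is closer to uniform (p=0.5), so it has higher entropy.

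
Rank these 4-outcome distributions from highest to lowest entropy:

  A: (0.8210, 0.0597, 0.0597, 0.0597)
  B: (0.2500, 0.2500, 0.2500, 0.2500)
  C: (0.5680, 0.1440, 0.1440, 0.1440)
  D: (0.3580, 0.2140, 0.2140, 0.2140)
B > D > C > A

Key insight: Entropy is maximized by uniform distributions and minimized by concentrated distributions.

Entropies:
  H(A) = 0.9616 bits
  H(B) = 2.0000 bits
  H(C) = 1.6713 bits
  H(D) = 1.9586 bits

Ranking: B > D > C > A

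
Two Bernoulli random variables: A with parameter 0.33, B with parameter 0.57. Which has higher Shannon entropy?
B

For binary distributions, entropy is maximized at p=0.5 and decreases as p moves toward 0 or 1.

H(A) = H(0.33) = 0.9149 bits
H(B) = H(0.57) = 0.9858 bits

Distribution B (p=0.57) is closer to uniform (p=0.5), so it has higher entropy.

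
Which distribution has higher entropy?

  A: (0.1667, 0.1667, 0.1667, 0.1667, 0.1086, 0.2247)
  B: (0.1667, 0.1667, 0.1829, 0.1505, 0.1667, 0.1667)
B

Both distributions are close to uniform, making this a harder comparison.

H(A) = 2.5552 bits
H(B) = 2.5827 bits

The distribution closer to uniform has higher entropy.
Answer: B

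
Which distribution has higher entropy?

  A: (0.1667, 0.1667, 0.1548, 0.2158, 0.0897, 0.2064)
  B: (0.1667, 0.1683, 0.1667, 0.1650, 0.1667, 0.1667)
B

Both distributions are close to uniform, making this a harder comparison.

H(A) = 2.5376 bits
H(B) = 2.5849 bits

The distribution closer to uniform has higher entropy.
Answer: B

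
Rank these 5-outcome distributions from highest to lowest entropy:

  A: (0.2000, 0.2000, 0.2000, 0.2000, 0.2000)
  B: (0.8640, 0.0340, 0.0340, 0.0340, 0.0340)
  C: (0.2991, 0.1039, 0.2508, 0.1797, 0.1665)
A > C > B

Key insight: Entropy is maximized by uniform distributions and minimized by concentrated distributions.

- Uniform distributions have maximum entropy log₂(5) = 2.3219 bits
- The more "peaked" or concentrated a distribution, the lower its entropy

Entropies:
  H(A) = 2.3219 bits
  H(B) = 0.8457 bits
  H(C) = 2.2363 bits

Ranking: A > C > B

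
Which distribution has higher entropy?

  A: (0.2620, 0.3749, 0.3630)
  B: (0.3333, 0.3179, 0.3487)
B

Both distributions are close to uniform, making this a harder comparison.

H(A) = 1.5676 bits
H(B) = 1.5839 bits

The distribution closer to uniform has higher entropy.
Answer: B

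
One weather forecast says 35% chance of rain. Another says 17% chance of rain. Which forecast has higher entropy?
35% forecast

Treat each forecast as a Bernoulli distribution. Binary entropy is maximized at p=0.5 and falls off symmetrically toward 0 or 1. The 35% forecast is closer to 50%, so it is more uncertain. H(35%) ≈ 0.934 bits, H(17%) ≈ 0.658 bits.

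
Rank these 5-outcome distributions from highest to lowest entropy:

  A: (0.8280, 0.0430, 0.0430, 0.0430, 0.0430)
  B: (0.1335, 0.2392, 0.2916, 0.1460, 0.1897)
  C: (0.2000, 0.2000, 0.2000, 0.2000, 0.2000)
C > B > A

Key insight: Entropy is maximized by uniform distributions and minimized by concentrated distributions.

- Uniform distributions have maximum entropy log₂(5) = 2.3219 bits
- The more "peaked" or concentrated a distribution, the lower its entropy

Entropies:
  H(A) = 1.0063 bits
  H(B) = 2.2602 bits
  H(C) = 2.3219 bits

Ranking: C > B > A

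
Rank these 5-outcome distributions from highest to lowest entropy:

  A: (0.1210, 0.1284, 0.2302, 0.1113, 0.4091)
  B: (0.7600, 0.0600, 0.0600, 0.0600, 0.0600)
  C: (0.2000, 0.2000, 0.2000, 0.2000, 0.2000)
C > A > B

Key insight: Entropy is maximized by uniform distributions and minimized by concentrated distributions.

- Uniform distributions have maximum entropy log₂(5) = 2.3219 bits
- The more "peaked" or concentrated a distribution, the lower its entropy

Entropies:
  H(A) = 2.1167 bits
  H(B) = 1.2750 bits
  H(C) = 2.3219 bits

Ranking: C > A > B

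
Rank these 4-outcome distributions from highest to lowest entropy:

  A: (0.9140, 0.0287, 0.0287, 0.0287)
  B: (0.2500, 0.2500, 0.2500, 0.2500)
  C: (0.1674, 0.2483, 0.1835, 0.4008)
B > C > A

Key insight: Entropy is maximized by uniform distributions and minimized by concentrated distributions.

- Uniform distributions have maximum entropy log₂(4) = 2.0000 bits
- The more "peaked" or concentrated a distribution, the lower its entropy

Entropies:
  H(A) = 0.5593 bits
  H(B) = 2.0000 bits
  H(C) = 1.9082 bits

Ranking: B > C > A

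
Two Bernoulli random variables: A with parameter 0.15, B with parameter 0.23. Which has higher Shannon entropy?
B

For binary distributions, entropy is maximized at p=0.5 and decreases as p moves toward 0 or 1.

H(A) = H(0.15) = 0.6098 bits
H(B) = H(0.23) = 0.7780 bits

Distribution B (p=0.23) is closer to uniform (p=0.5), so it has higher entropy.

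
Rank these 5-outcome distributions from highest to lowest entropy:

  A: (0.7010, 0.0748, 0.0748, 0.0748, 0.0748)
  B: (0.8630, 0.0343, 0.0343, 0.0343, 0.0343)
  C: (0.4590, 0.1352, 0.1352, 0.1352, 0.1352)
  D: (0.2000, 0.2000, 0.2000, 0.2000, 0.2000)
D > C > A > B

Key insight: Entropy is maximized by uniform distributions and minimized by concentrated distributions.

Entropies:
  H(A) = 1.4781 bits
  H(B) = 0.8503 bits
  H(C) = 2.0771 bits
  H(D) = 2.3219 bits

Ranking: D > C > A > B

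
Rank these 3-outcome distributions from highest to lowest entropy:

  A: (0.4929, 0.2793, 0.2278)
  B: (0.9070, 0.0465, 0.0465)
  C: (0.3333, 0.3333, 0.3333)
C > A > B

Key insight: Entropy is maximized by uniform distributions and minimized by concentrated distributions.

- Uniform distributions have maximum entropy log₂(3) = 1.5850 bits
- The more "peaked" or concentrated a distribution, the lower its entropy

Entropies:
  H(A) = 1.5031 bits
  H(B) = 0.5394 bits
  H(C) = 1.5850 bits

Ranking: C > A > B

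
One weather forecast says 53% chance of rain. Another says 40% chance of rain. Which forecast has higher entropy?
53% forecast

Treat each forecast as a Bernoulli distribution. Binary entropy is maximized at p=0.5 and falls off symmetrically toward 0 or 1. The 53% forecast is closer to 50%, so it is more uncertain. H(53%) ≈ 0.997 bits, H(40%) ≈ 0.971 bits.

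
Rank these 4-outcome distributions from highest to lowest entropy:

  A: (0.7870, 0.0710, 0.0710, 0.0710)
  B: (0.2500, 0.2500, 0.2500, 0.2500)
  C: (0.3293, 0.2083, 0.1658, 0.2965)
B > C > A

Key insight: Entropy is maximized by uniform distributions and minimized by concentrated distributions.

- Uniform distributions have maximum entropy log₂(4) = 2.0000 bits
- The more "peaked" or concentrated a distribution, the lower its entropy

Entropies:
  H(A) = 1.0848 bits
  H(B) = 2.0000 bits
  H(C) = 1.9491 bits

Ranking: B > C > A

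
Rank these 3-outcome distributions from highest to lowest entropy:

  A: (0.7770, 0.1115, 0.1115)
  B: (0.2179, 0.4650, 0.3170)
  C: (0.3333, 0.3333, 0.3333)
C > B > A

Key insight: Entropy is maximized by uniform distributions and minimized by concentrated distributions.

- Uniform distributions have maximum entropy log₂(3) = 1.5850 bits
- The more "peaked" or concentrated a distribution, the lower its entropy

Entropies:
  H(A) = 0.9886 bits
  H(B) = 1.5181 bits
  H(C) = 1.5850 bits

Ranking: C > B > A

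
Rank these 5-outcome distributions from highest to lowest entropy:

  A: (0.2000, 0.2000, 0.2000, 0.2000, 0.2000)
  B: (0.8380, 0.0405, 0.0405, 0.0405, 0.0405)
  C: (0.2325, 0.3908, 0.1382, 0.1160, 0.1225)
A > C > B

Key insight: Entropy is maximized by uniform distributions and minimized by concentrated distributions.

- Uniform distributions have maximum entropy log₂(5) = 2.3219 bits
- The more "peaked" or concentrated a distribution, the lower its entropy

Entropies:
  H(A) = 2.3219 bits
  H(B) = 0.9631 bits
  H(C) = 2.1452 bits

Ranking: A > C > B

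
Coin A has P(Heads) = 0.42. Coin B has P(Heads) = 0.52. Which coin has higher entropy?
B

For binary distributions, entropy is maximized at p=0.5 and decreases as p moves toward 0 or 1.

H(A) = H(0.42) = 0.9815 bits
H(B) = H(0.52) = 0.9988 bits

Distribution B (p=0.52) is closer to uniform (p=0.5), so it has higher entropy.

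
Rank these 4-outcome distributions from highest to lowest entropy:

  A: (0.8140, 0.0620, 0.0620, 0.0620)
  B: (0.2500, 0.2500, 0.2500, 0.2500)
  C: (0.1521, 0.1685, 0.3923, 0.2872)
B > C > A

Key insight: Entropy is maximized by uniform distributions and minimized by concentrated distributions.

- Uniform distributions have maximum entropy log₂(4) = 2.0000 bits
- The more "peaked" or concentrated a distribution, the lower its entropy

Entropies:
  H(A) = 0.9878 bits
  H(B) = 2.0000 bits
  H(C) = 1.8926 bits

Ranking: B > C > A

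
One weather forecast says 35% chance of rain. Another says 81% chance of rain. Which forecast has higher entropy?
35% forecast

Treat each forecast as a Bernoulli distribution. Binary entropy is maximized at p=0.5 and falls off symmetrically toward 0 or 1. The 35% forecast is closer to 50%, so it is more uncertain. H(35%) ≈ 0.934 bits, H(81%) ≈ 0.701 bits.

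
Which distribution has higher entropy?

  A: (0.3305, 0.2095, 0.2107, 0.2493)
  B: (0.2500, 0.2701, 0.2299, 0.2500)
B

Both distributions are close to uniform, making this a harder comparison.

H(A) = 1.9733 bits
H(B) = 1.9977 bits

The distribution closer to uniform has higher entropy.
Answer: B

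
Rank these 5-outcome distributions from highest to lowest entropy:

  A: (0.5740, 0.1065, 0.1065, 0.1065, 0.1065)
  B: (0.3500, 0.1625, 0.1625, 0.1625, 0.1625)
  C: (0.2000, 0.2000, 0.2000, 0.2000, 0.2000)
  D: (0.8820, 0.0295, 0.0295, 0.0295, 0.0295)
C > B > A > D

Key insight: Entropy is maximized by uniform distributions and minimized by concentrated distributions.

Entropies:
  H(A) = 1.8361 bits
  H(B) = 2.2341 bits
  H(C) = 2.3219 bits
  H(D) = 0.7596 bits

Ranking: C > B > A > D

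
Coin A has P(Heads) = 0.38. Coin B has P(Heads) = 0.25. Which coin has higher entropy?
A

For binary distributions, entropy is maximized at p=0.5 and decreases as p moves toward 0 or 1.

H(A) = H(0.38) = 0.9580 bits
H(B) = H(0.25) = 0.8113 bits

Distribution A (p=0.38) is closer to uniform (p=0.5), so it has higher entropy.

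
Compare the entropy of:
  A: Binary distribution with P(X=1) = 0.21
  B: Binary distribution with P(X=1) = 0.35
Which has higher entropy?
B

For binary distributions, entropy is maximized at p=0.5 and decreases as p moves toward 0 or 1.

H(A) = H(0.21) = 0.7415 bits
H(B) = H(0.35) = 0.9341 bits

Distribution B (p=0.35) is closer to uniform (p=0.5), so it has higher entropy.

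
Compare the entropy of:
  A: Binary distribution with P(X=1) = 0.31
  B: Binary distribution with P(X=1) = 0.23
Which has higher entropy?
A

For binary distributions, entropy is maximized at p=0.5 and decreases as p moves toward 0 or 1.

H(A) = H(0.31) = 0.8932 bits
H(B) = H(0.23) = 0.7780 bits

Distribution A (p=0.31) is closer to uniform (p=0.5), so it has higher entropy.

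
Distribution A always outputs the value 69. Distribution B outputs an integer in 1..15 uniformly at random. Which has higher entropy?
B

A is deterministic, so H(A) = 0. B is uniform over 15 outcomes, so H(B) = log₂(15) = 3.907 bits. Any distribution with genuine randomness has higher entropy than a deterministic one.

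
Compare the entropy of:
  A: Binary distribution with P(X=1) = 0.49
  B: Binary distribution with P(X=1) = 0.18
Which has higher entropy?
A

For binary distributions, entropy is maximized at p=0.5 and decreases as p moves toward 0 or 1.

H(A) = H(0.49) = 0.9997 bits
H(B) = H(0.18) = 0.6801 bits

Distribution A (p=0.49) is closer to uniform (p=0.5), so it has higher entropy.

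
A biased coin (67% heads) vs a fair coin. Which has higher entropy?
Fair coin

The fair coin is uniform (p=0.5), maximizing binary entropy at 1 bit. The biased coin has H(0.67) ≈ 0.915 bits — its outcome is more predictable, so its entropy is lower.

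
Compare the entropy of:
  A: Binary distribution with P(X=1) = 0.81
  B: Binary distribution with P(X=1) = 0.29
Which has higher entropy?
B

For binary distributions, entropy is maximized at p=0.5 and decreases as p moves toward 0 or 1.

H(A) = H(0.81) = 0.7015 bits
H(B) = H(0.29) = 0.8687 bits

Distribution B (p=0.29) is closer to uniform (p=0.5), so it has higher entropy.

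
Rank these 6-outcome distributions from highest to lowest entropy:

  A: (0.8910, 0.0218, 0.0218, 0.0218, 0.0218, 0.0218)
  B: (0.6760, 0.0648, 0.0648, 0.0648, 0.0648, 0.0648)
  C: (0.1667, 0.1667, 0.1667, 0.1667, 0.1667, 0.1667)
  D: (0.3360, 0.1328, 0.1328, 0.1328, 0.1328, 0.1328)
C > D > B > A

Key insight: Entropy is maximized by uniform distributions and minimized by concentrated distributions.

Entropies:
  H(A) = 0.7500 bits
  H(B) = 1.6610 bits
  H(C) = 2.5850 bits
  H(D) = 2.4627 bits

Ranking: C > D > B > A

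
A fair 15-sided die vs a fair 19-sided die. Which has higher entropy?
19-sided die

Both are uniform distributions; for uniform over n outcomes, H = log₂(n). H(15-sided) = log₂(15) = 3.907 bits and H(19-sided) = log₂(19) = 4.248 bits. More outcomes in a uniform distribution means higher entropy.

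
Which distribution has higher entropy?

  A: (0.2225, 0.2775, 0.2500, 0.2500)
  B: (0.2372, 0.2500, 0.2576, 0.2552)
B

Both distributions are close to uniform, making this a harder comparison.

H(A) = 1.9956 bits
H(B) = 1.9993 bits

The distribution closer to uniform has higher entropy.
Answer: B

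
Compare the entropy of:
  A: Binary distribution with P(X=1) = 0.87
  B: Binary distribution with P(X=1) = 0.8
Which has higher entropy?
B

For binary distributions, entropy is maximized at p=0.5 and decreases as p moves toward 0 or 1.

H(A) = H(0.87) = 0.5574 bits
H(B) = H(0.8) = 0.7219 bits

Distribution B (p=0.8) is closer to uniform (p=0.5), so it has higher entropy.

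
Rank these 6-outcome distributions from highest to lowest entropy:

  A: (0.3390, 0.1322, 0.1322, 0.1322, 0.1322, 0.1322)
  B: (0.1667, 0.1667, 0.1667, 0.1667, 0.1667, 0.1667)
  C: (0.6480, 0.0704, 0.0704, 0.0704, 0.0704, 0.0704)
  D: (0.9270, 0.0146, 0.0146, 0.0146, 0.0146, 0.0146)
B > A > C > D

Key insight: Entropy is maximized by uniform distributions and minimized by concentrated distributions.

Entropies:
  H(A) = 2.4587 bits
  H(B) = 2.5850 bits
  H(C) = 1.7532 bits
  H(D) = 0.5465 bits

Ranking: B > A > C > D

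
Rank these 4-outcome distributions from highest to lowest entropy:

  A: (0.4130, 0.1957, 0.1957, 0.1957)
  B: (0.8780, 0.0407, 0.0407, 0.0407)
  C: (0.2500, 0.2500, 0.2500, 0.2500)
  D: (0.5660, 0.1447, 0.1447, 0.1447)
C > A > D > B

Key insight: Entropy is maximized by uniform distributions and minimized by concentrated distributions.

Entropies:
  H(A) = 1.9084 bits
  H(B) = 0.7284 bits
  H(C) = 2.0000 bits
  H(D) = 1.6753 bits

Ranking: C > A > D > B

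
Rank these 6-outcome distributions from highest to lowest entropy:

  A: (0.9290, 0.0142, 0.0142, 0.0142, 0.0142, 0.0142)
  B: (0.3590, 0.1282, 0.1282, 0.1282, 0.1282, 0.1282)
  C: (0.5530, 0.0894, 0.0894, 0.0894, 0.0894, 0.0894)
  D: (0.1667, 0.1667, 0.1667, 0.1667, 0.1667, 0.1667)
D > B > C > A

Key insight: Entropy is maximized by uniform distributions and minimized by concentrated distributions.

Entropies:
  H(A) = 0.5345 bits
  H(B) = 2.4302 bits
  H(C) = 2.0298 bits
  H(D) = 2.5850 bits

Ranking: D > B > C > A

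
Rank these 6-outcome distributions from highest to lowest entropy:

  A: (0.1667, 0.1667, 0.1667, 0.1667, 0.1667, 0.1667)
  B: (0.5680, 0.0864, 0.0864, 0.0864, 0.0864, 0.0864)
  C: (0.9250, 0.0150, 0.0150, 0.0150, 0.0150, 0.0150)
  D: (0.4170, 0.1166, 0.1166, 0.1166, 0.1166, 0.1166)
A > D > B > C

Key insight: Entropy is maximized by uniform distributions and minimized by concentrated distributions.

Entropies:
  H(A) = 2.5850 bits
  H(B) = 1.9897 bits
  H(C) = 0.5585 bits
  H(D) = 2.3337 bits

Ranking: A > D > B > C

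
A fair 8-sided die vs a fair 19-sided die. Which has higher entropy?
19-sided die

Both are uniform distributions; for uniform over n outcomes, H = log₂(n). H(8-sided) = log₂(8) = 3.000 bits and H(19-sided) = log₂(19) = 4.248 bits. More outcomes in a uniform distribution means higher entropy.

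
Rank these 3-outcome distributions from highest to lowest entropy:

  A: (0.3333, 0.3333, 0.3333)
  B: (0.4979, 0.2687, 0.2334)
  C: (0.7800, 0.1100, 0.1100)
A > B > C

Key insight: Entropy is maximized by uniform distributions and minimized by concentrated distributions.

- Uniform distributions have maximum entropy log₂(3) = 1.5850 bits
- The more "peaked" or concentrated a distribution, the lower its entropy

Entropies:
  H(A) = 1.5850 bits
  H(B) = 1.5003 bits
  H(C) = 0.9802 bits

Ranking: A > B > C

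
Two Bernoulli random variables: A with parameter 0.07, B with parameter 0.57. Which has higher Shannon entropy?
B

For binary distributions, entropy is maximized at p=0.5 and decreases as p moves toward 0 or 1.

H(A) = H(0.07) = 0.3659 bits
H(B) = H(0.57) = 0.9858 bits

Distribution B (p=0.57) is closer to uniform (p=0.5), so it has higher entropy.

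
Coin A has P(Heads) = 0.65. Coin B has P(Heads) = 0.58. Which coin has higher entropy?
B

For binary distributions, entropy is maximized at p=0.5 and decreases as p moves toward 0 or 1.

H(A) = H(0.65) = 0.9341 bits
H(B) = H(0.58) = 0.9815 bits

Distribution B (p=0.58) is closer to uniform (p=0.5), so it has higher entropy.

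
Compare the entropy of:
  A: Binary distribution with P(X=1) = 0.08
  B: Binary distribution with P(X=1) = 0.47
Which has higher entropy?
B

For binary distributions, entropy is maximized at p=0.5 and decreases as p moves toward 0 or 1.

H(A) = H(0.08) = 0.4022 bits
H(B) = H(0.47) = 0.9974 bits

Distribution B (p=0.47) is closer to uniform (p=0.5), so it has higher entropy.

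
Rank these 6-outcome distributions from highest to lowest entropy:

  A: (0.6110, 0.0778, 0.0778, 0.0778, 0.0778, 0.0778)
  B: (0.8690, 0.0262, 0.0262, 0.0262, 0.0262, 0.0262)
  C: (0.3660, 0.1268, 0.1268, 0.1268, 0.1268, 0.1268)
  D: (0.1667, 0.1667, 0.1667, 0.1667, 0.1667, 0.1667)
D > C > A > B

Key insight: Entropy is maximized by uniform distributions and minimized by concentrated distributions.

Entropies:
  H(A) = 1.8674 bits
  H(B) = 0.8643 bits
  H(C) = 2.4197 bits
  H(D) = 2.5850 bits

Ranking: D > C > A > B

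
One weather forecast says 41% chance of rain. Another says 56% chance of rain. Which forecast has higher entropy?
56% forecast

Treat each forecast as a Bernoulli distribution. Binary entropy is maximized at p=0.5 and falls off symmetrically toward 0 or 1. The 56% forecast is closer to 50%, so it is more uncertain. H(41%) ≈ 0.977 bits, H(56%) ≈ 0.990 bits.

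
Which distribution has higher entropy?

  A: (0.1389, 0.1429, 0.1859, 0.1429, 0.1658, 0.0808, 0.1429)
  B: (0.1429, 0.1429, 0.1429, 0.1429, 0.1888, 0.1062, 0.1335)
B

Both distributions are close to uniform, making this a harder comparison.

H(A) = 2.7732 bits
H(B) = 2.7898 bits

The distribution closer to uniform has higher entropy.
Answer: B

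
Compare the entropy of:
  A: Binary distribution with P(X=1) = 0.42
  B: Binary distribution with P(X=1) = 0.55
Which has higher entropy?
B

For binary distributions, entropy is maximized at p=0.5 and decreases as p moves toward 0 or 1.

H(A) = H(0.42) = 0.9815 bits
H(B) = H(0.55) = 0.9928 bits

Distribution B (p=0.55) is closer to uniform (p=0.5), so it has higher entropy.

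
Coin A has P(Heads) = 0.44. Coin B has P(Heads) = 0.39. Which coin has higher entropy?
A

For binary distributions, entropy is maximized at p=0.5 and decreases as p moves toward 0 or 1.

H(A) = H(0.44) = 0.9896 bits
H(B) = H(0.39) = 0.9648 bits

Distribution A (p=0.44) is closer to uniform (p=0.5), so it has higher entropy.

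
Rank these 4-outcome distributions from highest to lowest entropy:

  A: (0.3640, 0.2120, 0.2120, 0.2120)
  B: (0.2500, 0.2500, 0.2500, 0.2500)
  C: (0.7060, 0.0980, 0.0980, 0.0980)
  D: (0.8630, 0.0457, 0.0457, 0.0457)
B > A > C > D

Key insight: Entropy is maximized by uniform distributions and minimized by concentrated distributions.

Entropies:
  H(A) = 1.9540 bits
  H(B) = 2.0000 bits
  H(C) = 1.3398 bits
  H(D) = 0.7935 bits

Ranking: B > A > C > D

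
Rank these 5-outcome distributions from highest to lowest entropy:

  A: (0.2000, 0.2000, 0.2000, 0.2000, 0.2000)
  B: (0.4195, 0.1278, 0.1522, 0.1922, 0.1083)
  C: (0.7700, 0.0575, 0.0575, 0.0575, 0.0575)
A > B > C

Key insight: Entropy is maximized by uniform distributions and minimized by concentrated distributions.

- Uniform distributions have maximum entropy log₂(5) = 2.3219 bits
- The more "peaked" or concentrated a distribution, the lower its entropy

Entropies:
  H(A) = 2.3219 bits
  H(B) = 2.1230 bits
  H(C) = 1.2380 bits

Ranking: A > B > C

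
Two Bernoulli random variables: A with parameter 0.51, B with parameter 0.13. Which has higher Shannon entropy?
A

For binary distributions, entropy is maximized at p=0.5 and decreases as p moves toward 0 or 1.

H(A) = H(0.51) = 0.9997 bits
H(B) = H(0.13) = 0.5574 bits

Distribution A (p=0.51) is closer to uniform (p=0.5), so it has higher entropy.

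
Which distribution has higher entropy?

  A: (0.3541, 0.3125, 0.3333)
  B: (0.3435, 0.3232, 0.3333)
B

Both distributions are close to uniform, making this a harder comparison.

H(A) = 1.5831 bits
H(B) = 1.5845 bits

The distribution closer to uniform has higher entropy.
Answer: B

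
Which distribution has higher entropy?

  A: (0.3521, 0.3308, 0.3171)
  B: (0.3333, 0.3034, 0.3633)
A

Both distributions are close to uniform, making this a harder comparison.

H(A) = 1.5836 bits
H(B) = 1.5811 bits

The distribution closer to uniform has higher entropy.
Answer: A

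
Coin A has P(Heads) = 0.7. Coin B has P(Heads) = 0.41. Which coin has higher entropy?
B

For binary distributions, entropy is maximized at p=0.5 and decreases as p moves toward 0 or 1.

H(A) = H(0.7) = 0.8813 bits
H(B) = H(0.41) = 0.9765 bits

Distribution B (p=0.41) is closer to uniform (p=0.5), so it has higher entropy.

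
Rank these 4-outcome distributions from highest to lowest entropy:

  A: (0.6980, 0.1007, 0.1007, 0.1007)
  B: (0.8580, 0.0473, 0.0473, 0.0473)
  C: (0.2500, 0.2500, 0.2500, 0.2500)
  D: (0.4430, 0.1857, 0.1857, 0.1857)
C > D > A > B

Key insight: Entropy is maximized by uniform distributions and minimized by concentrated distributions.

Entropies:
  H(A) = 1.3624 bits
  H(B) = 0.8145 bits
  H(C) = 2.0000 bits
  H(D) = 1.8734 bits

Ranking: C > D > A > B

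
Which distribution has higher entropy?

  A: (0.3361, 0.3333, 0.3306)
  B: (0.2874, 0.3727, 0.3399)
A

Both distributions are close to uniform, making this a harder comparison.

H(A) = 1.5849 bits
H(B) = 1.5769 bits

The distribution closer to uniform has higher entropy.
Answer: A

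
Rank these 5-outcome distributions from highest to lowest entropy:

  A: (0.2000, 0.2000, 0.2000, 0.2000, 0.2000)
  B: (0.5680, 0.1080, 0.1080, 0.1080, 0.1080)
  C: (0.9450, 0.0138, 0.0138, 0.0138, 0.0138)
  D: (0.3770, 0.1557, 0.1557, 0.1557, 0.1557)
A > D > B > C

Key insight: Entropy is maximized by uniform distributions and minimized by concentrated distributions.

Entropies:
  H(A) = 2.3219 bits
  H(B) = 1.8506 bits
  H(C) = 0.4173 bits
  H(D) = 2.2019 bits

Ranking: A > D > B > C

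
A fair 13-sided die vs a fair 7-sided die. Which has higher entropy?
13-sided die

Both are uniform distributions; for uniform over n outcomes, H = log₂(n). H(13-sided) = log₂(13) = 3.700 bits and H(7-sided) = log₂(7) = 2.807 bits. More outcomes in a uniform distribution means higher entropy.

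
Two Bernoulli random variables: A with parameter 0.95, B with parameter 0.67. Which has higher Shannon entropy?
B

For binary distributions, entropy is maximized at p=0.5 and decreases as p moves toward 0 or 1.

H(A) = H(0.95) = 0.2864 bits
H(B) = H(0.67) = 0.9149 bits

Distribution B (p=0.67) is closer to uniform (p=0.5), so it has higher entropy.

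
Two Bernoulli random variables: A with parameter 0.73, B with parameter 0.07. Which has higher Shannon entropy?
A

For binary distributions, entropy is maximized at p=0.5 and decreases as p moves toward 0 or 1.

H(A) = H(0.73) = 0.8415 bits
H(B) = H(0.07) = 0.3659 bits

Distribution A (p=0.73) is closer to uniform (p=0.5), so it has higher entropy.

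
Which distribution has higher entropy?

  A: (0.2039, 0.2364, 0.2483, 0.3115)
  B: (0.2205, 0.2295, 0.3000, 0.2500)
B

Both distributions are close to uniform, making this a harder comparison.

H(A) = 1.9828 bits
H(B) = 1.9893 bits

The distribution closer to uniform has higher entropy.
Answer: B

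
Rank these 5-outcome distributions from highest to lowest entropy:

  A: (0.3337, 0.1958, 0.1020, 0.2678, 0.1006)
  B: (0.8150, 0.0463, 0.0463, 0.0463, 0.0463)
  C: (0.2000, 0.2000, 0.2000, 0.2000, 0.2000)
C > A > B

Key insight: Entropy is maximized by uniform distributions and minimized by concentrated distributions.

- Uniform distributions have maximum entropy log₂(5) = 2.3219 bits
- The more "peaked" or concentrated a distribution, the lower its entropy

Entropies:
  H(A) = 2.1674 bits
  H(B) = 1.0609 bits
  H(C) = 2.3219 bits

Ranking: C > A > B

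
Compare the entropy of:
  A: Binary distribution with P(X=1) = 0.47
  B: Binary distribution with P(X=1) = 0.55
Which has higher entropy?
A

For binary distributions, entropy is maximized at p=0.5 and decreases as p moves toward 0 or 1.

H(A) = H(0.47) = 0.9974 bits
H(B) = H(0.55) = 0.9928 bits

Distribution A (p=0.47) is closer to uniform (p=0.5), so it has higher entropy.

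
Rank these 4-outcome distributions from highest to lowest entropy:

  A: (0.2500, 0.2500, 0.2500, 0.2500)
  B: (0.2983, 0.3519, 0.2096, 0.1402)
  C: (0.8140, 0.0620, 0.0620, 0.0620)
A > B > C

Key insight: Entropy is maximized by uniform distributions and minimized by concentrated distributions.

- Uniform distributions have maximum entropy log₂(4) = 2.0000 bits
- The more "peaked" or concentrated a distribution, the lower its entropy

Entropies:
  H(A) = 2.0000 bits
  H(B) = 1.9207 bits
  H(C) = 0.9878 bits

Ranking: A > B > C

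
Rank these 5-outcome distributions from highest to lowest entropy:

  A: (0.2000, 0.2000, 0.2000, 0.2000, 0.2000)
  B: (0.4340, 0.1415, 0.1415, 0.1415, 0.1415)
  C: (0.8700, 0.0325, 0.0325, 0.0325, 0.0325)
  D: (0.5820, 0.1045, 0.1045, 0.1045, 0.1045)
A > B > D > C

Key insight: Entropy is maximized by uniform distributions and minimized by concentrated distributions.

Entropies:
  H(A) = 2.3219 bits
  H(B) = 2.1194 bits
  H(C) = 0.8174 bits
  H(D) = 1.8165 bits

Ranking: A > B > D > C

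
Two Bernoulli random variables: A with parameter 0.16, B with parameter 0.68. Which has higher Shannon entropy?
B

For binary distributions, entropy is maximized at p=0.5 and decreases as p moves toward 0 or 1.

H(A) = H(0.16) = 0.6343 bits
H(B) = H(0.68) = 0.9044 bits

Distribution B (p=0.68) is closer to uniform (p=0.5), so it has higher entropy.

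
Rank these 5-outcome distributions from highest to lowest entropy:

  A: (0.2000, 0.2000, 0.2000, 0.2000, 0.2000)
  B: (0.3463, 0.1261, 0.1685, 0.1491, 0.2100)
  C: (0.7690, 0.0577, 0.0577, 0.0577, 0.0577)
A > B > C

Key insight: Entropy is maximized by uniform distributions and minimized by concentrated distributions.

- Uniform distributions have maximum entropy log₂(5) = 2.3219 bits
- The more "peaked" or concentrated a distribution, the lower its entropy

Entropies:
  H(A) = 2.3219 bits
  H(B) = 2.2216 bits
  H(C) = 1.2418 bits

Ranking: A > B > C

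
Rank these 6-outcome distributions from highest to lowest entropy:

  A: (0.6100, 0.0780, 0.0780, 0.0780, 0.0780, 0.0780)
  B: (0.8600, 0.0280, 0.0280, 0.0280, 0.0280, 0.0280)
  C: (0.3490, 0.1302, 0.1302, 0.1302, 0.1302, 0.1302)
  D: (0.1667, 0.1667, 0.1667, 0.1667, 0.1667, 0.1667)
D > C > A > B

Key insight: Entropy is maximized by uniform distributions and minimized by concentrated distributions.

Entropies:
  H(A) = 1.8704 bits
  H(B) = 0.9093 bits
  H(C) = 2.4447 bits
  H(D) = 2.5850 bits

Ranking: D > C > A > B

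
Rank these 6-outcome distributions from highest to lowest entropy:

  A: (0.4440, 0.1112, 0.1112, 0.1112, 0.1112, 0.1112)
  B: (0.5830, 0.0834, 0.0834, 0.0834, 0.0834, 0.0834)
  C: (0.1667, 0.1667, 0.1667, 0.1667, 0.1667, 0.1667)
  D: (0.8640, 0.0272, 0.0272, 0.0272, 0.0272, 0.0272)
C > A > B > D

Key insight: Entropy is maximized by uniform distributions and minimized by concentrated distributions.

Entropies:
  H(A) = 2.2819 bits
  H(B) = 1.9483 bits
  H(C) = 2.5850 bits
  H(D) = 0.8894 bits

Ranking: C > A > B > D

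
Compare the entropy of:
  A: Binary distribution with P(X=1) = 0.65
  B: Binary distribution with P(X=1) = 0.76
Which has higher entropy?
A

For binary distributions, entropy is maximized at p=0.5 and decreases as p moves toward 0 or 1.

H(A) = H(0.65) = 0.9341 bits
H(B) = H(0.76) = 0.7950 bits

Distribution A (p=0.65) is closer to uniform (p=0.5), so it has higher entropy.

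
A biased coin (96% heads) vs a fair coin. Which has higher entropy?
Fair coin

The fair coin is uniform (p=0.5), maximizing binary entropy at 1 bit. The biased coin has H(0.96) ≈ 0.242 bits — its outcome is more predictable, so its entropy is lower.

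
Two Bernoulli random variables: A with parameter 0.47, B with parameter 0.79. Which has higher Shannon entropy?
A

For binary distributions, entropy is maximized at p=0.5 and decreases as p moves toward 0 or 1.

H(A) = H(0.47) = 0.9974 bits
H(B) = H(0.79) = 0.7415 bits

Distribution A (p=0.47) is closer to uniform (p=0.5), so it has higher entropy.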